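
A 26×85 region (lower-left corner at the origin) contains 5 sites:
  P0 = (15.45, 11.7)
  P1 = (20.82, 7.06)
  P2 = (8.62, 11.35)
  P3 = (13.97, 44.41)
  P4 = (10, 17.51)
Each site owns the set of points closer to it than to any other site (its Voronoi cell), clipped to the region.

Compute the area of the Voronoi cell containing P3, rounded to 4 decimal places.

Area of P3's cell: 1408.9347

1. box [0,26]×[0,85]: [(0, 0) (26, 0) (26, 85) (0, 85)]
2. ⊥bis P3·P0 via (14.71,28.055): [(0, 27.3894) (26, 28.5658) (26, 85) (0, 85)]  |A|=1482.5816
3. ⊥bis P3·P1 via (17.395,25.735): [(0, 27.3894) (26, 28.5658) (26, 85) (0, 85)]  |A|=1482.5816
4. ⊥bis P3·P2 via (11.295,27.88): [(0, 29.7078) (11.1961, 27.896) (26, 28.5658) (26, 85) (0, 85)]  |A|=1469.6031
5. ⊥bis P3·P4 via (11.985,30.96): [(0, 32.7288) (26, 28.8916) (26, 85) (0, 85)]  |A|=1408.9347
6. canonical 4-gon: [(0, 32.7288) (26, 28.8916) (26, 85) (0, 85)]
7. shoelace: 1408.9347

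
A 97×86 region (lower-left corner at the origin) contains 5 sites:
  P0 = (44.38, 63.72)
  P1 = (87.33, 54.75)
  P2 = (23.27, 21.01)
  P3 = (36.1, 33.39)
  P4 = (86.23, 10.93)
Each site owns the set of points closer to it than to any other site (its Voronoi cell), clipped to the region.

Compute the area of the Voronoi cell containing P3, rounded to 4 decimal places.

Area of P3's cell: 1464.6659

1. box [0,97]×[0,86]: [(0, 0) (97, 0) (97, 86) (0, 86)]
2. ⊥bis P3·P0 via (40.24,48.555): [(0, 59.5404) (0, 0) (97, 0) (97, 33.0597)]  |A|=4491.1043
3. ⊥bis P3·P1 via (61.715,44.07): [(62.3632, 42.5154) (0, 59.5404) (0, 0) (80.0897, 0)]  |A|=3559.0881
4. ⊥bis P3·P2 via (29.685,27.2): [(62.3632, 42.5154) (0, 59.5404) (0, 57.964) (55.931, 0) (80.0897, 0)]  |A|=1938.0957
5. ⊥bis P3·P4 via (61.165,22.16): [(66.1817, 33.3571) (62.3632, 42.5154) (0, 59.5404) (0, 57.964) (52.7251, 3.3224)]  |A|=1464.6659
6. canonical 5-gon: [(66.1817, 33.3571) (62.3632, 42.5154) (0, 59.5404) (0, 57.964) (52.7251, 3.3224)]
7. shoelace: 1464.6659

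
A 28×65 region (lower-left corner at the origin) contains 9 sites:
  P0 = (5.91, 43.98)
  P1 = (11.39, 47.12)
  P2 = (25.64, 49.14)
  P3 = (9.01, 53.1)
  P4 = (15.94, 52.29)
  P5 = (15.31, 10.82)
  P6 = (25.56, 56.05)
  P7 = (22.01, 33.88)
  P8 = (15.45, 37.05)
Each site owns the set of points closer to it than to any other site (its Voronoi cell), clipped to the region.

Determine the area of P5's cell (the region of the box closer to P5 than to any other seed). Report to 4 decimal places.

1. box [0,28]×[0,65]: [(0, 0) (28, 0) (28, 65) (0, 65)]
2. ⊥bis P5·P0 via (10.61,27.4): [(0, 24.3923) (0, 0) (28, 0) (28, 32.3296)]  |A|=794.1074
3. ⊥bis P5·P1 via (13.35,28.97): [(17.8705, 29.4582) (0, 24.3923) (0, 0) (28, 0) (28, 30.552)]  |A|=785.1044
4. ⊥bis P5·P2 via (20.475,29.98): [(21.1122, 29.8082) (17.8705, 29.4582) (0, 24.3923) (0, 0) (28, 0) (28, 27.9515)]  |A|=776.1483
5. ⊥bis P5·P3 via (12.16,31.96): [(21.1122, 29.8082) (17.8705, 29.4582) (0, 24.3923) (0, 0) (28, 0) (28, 27.9515)]  |A|=776.1483
6. ⊥bis P5·P4 via (15.625,31.555): [(21.1122, 29.8082) (17.8705, 29.4582) (0, 24.3923) (0, 0) (28, 0) (28, 27.9515)]  |A|=776.1483
7. ⊥bis P5·P6 via (20.435,33.435): [(21.1122, 29.8082) (17.8705, 29.4582) (0, 24.3923) (0, 0) (28, 0) (28, 27.9515)]  |A|=776.1483
8. ⊥bis P5·P7 via (18.66,22.35): [(5.887, 26.0612) (0, 24.3923) (0, 0) (28, 0) (28, 19.6363)]  |A|=653.7637
9. ⊥bis P5·P8 via (15.38,23.935): [(13.1641, 23.9468) (0, 24.0171) (0, 0) (28, 0) (28, 19.6363)]  |A|=638.9982
10. canonical 5-gon: [(13.1641, 23.9468) (0, 24.0171) (0, 0) (28, 0) (28, 19.6363)]
11. shoelace: 638.9982

Area of P5's cell: 638.9982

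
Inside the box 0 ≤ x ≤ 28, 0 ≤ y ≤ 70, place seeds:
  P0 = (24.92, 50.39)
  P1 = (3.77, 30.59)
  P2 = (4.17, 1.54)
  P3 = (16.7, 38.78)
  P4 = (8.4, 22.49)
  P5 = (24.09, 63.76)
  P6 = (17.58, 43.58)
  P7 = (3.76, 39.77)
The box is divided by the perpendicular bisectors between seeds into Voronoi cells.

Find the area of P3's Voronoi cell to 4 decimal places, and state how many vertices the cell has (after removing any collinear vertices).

Area of P3's cell: 236.8602 (5 vertices)

1. box [0,28]×[0,70]: [(0, 0) (28, 0) (28, 70) (0, 70)]
2. ⊥bis P3·P0 via (20.81,44.585): [(0, 59.3187) (0, 0) (28, 0) (28, 39.4944)]  |A|=1383.3834
3. ⊥bis P3·P1 via (10.235,34.685): [(0, 59.3187) (0, 50.8436) (28, 6.6384) (28, 39.4944)]  |A|=578.6357
4. ⊥bis P3·P2 via (10.435,20.16): [(0, 59.3187) (0, 50.8436) (21.873, 16.3115) (28, 14.25) (28, 39.4944)]  |A|=555.3176
5. ⊥bis P3·P4 via (12.55,30.635): [(0, 59.3187) (0, 50.8436) (12.9196, 30.4467) (28, 22.763) (28, 39.4944)]  |A|=457.0532
6. ⊥bis P3·P5 via (20.395,51.27): [(4.889, 55.8573) (0, 57.3036) (0, 50.8436) (12.9196, 30.4467) (28, 22.763) (28, 39.4944)]  |A|=452.1273
7. ⊥bis P3·P6 via (17.14,41.18): [(4.6733, 43.4656) (12.9196, 30.4467) (28, 22.763) (28, 39.189)]  |A|=258.0663
8. ⊥bis P3·P7 via (10.23,39.275): [(10.4693, 42.403) (9.9172, 35.1867) (12.9196, 30.4467) (28, 22.763) (28, 39.189)]  |A|=236.8602
9. canonical 5-gon: [(10.4693, 42.403) (9.9172, 35.1867) (12.9196, 30.4467) (28, 22.763) (28, 39.189)]
10. shoelace: 236.8602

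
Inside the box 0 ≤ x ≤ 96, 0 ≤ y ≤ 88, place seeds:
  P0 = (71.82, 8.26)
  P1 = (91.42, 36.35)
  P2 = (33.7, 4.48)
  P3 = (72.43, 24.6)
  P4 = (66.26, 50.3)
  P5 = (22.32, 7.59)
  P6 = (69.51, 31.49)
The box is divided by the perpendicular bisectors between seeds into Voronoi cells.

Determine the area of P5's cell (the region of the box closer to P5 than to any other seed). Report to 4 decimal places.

1. box [0,96]×[0,88]: [(0, 0) (96, 0) (96, 88) (0, 88)]
2. ⊥bis P5·P0 via (47.07,7.925): [(0, 0) (47.1773, 0) (45.9862, 88) (0, 88)]  |A|=4099.1907
3. ⊥bis P5·P1 via (56.87,21.97): [(0, 0) (47.1773, 0) (46.5441, 46.7795) (29.3878, 88) (0, 88)]  |A|=3757.0933
4. ⊥bis P5·P2 via (28.01,6.035): [(0, 0) (26.3607, 0) (42.0776, 57.5108) (29.3878, 88) (0, 88)]  |A|=3057.4334
5. ⊥bis P5·P3 via (47.375,16.095): [(0, 0) (26.3607, 0) (38.17, 43.2121) (22.9666, 88) (0, 88)]  |A|=2763.3445
6. ⊥bis P5·P4 via (44.29,28.945): [(0, 74.5105) (0, 0) (26.3607, 0) (36.4697, 36.9905)]  |A|=1846.2365
7. ⊥bis P5·P6 via (45.915,19.54): [(0, 74.5105) (0, 0) (26.3607, 0) (36.4697, 36.9905)]  |A|=1846.2365
8. canonical 4-gon: [(0, 74.5105) (0, 0) (26.3607, 0) (36.4697, 36.9905)]
9. shoelace: 1846.2365

Area of P5's cell: 1846.2365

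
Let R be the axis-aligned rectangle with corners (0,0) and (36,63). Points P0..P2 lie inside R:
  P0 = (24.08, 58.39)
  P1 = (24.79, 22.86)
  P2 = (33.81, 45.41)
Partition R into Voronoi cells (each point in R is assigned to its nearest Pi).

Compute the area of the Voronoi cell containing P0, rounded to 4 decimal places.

Area of P0's cell: 627.3328

1. box [0,36]×[0,63]: [(0, 0) (36, 0) (36, 63) (0, 63)]
2. ⊥bis P0·P1 via (24.435,40.625): [(0, 40.1367) (36, 40.8561) (36, 63) (0, 63)]  |A|=810.1293
3. ⊥bis P0·P2 via (28.945,51.9): [(0, 40.1367) (13.6155, 40.4088) (36, 57.1885) (36, 63) (0, 63)]  |A|=627.3328
4. canonical 5-gon: [(0, 40.1367) (13.6155, 40.4088) (36, 57.1885) (36, 63) (0, 63)]
5. shoelace: 627.3328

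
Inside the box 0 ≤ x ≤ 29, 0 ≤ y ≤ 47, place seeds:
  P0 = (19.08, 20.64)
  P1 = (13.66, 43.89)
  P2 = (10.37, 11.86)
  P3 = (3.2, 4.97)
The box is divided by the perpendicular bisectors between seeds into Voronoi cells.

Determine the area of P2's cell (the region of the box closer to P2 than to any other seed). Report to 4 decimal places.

Area of P2's cell: 360.9314

1. box [0,29]×[0,47]: [(0, 0) (29, 0) (29, 47) (0, 47)]
2. ⊥bis P2·P0 via (14.725,16.25): [(0, 30.8576) (0, 0) (29, 0) (29, 2.0888)]  |A|=477.723
3. ⊥bis P2·P1 via (12.015,27.875): [(1.9661, 28.9072) (0, 29.1091) (0, 0) (29, 0) (29, 2.0888)]  |A|=476.0042
4. ⊥bis P2·P3 via (6.785,8.415): [(1.9661, 28.9072) (0, 29.1091) (0, 15.4757) (14.8714, 0) (29, 0) (29, 2.0888)]  |A|=360.9314
5. canonical 6-gon: [(1.9661, 28.9072) (0, 29.1091) (0, 15.4757) (14.8714, 0) (29, 0) (29, 2.0888)]
6. shoelace: 360.9314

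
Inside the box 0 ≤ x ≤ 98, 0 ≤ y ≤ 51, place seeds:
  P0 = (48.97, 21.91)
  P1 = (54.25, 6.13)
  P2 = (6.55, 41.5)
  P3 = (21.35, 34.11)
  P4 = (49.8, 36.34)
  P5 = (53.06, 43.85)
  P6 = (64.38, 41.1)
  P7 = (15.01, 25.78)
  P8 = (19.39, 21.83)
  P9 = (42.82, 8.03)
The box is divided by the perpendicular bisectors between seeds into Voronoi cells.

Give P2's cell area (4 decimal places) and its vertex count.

1. box [0,98]×[0,51]: [(0, 0) (98, 0) (98, 51) (0, 51)]
2. ⊥bis P2·P0 via (27.76,31.705): [(0, 0) (13.1183, 0) (36.6706, 51) (0, 51)]  |A|=1269.6178
3. ⊥bis P2·P1 via (30.4,23.815): [(0, 0) (12.741, 0) (13.7413, 1.3491) (36.6706, 51) (0, 51)]  |A|=1269.3632
4. ⊥bis P2·P3 via (13.95,37.805): [(0, 9.8672) (20.5386, 51) (0, 51)]  |A|=422.4043
5. ⊥bis P2·P4 via (28.175,38.92): [(0, 9.8672) (20.5386, 51) (0, 51)]  |A|=422.4043
6. ⊥bis P2·P5 via (29.805,42.675): [(0, 9.8672) (20.5386, 51) (0, 51)]  |A|=422.4043
7. ⊥bis P2·P6 via (35.465,41.3): [(0, 9.8672) (20.5386, 51) (0, 51)]  |A|=422.4043
8. ⊥bis P2·P7 via (10.78,33.64): [(0, 27.8385) (12.271, 34.4424) (20.5386, 51) (0, 51)]  |A|=312.1416
9. ⊥bis P2·P8 via (12.97,31.665): [(0, 27.8385) (12.271, 34.4424) (20.5386, 51) (0, 51)]  |A|=312.1416
10. ⊥bis P2·P9 via (24.685,24.765): [(0, 27.8385) (12.271, 34.4424) (20.5386, 51) (0, 51)]  |A|=312.1416
11. canonical 4-gon: [(0, 27.8385) (12.271, 34.4424) (20.5386, 51) (0, 51)]
12. shoelace: 312.1416

Area of P2's cell: 312.1416 (4 vertices)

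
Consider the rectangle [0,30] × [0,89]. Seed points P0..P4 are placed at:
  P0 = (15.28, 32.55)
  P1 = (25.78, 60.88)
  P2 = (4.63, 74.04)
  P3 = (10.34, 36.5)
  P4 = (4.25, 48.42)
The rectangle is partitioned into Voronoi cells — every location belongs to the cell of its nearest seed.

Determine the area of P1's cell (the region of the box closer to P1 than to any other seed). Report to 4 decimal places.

1. box [0,30]×[0,89]: [(0, 0) (30, 0) (30, 89) (0, 89)]
2. ⊥bis P1·P0 via (20.53,46.715): [(0, 54.3241) (30, 43.2051) (30, 89) (0, 89)]  |A|=1207.0622
3. ⊥bis P1·P2 via (15.205,67.46): [(5.7138, 52.2063) (30, 43.2051) (30, 89) (28.6077, 89)]  |A|=581.7056
4. ⊥bis P1·P3 via (18.06,48.69): [(7.6342, 55.2927) (22.0937, 46.1355) (30, 43.2051) (30, 89) (28.6077, 89)]  |A|=550.5993
5. ⊥bis P1·P4 via (15.015,54.65): [(11.2656, 61.1288) (18.6981, 48.2859) (22.0937, 46.1355) (30, 43.2051) (30, 89) (28.6077, 89)]  |A|=505.5927
6. canonical 6-gon: [(11.2656, 61.1288) (18.6981, 48.2859) (22.0937, 46.1355) (30, 43.2051) (30, 89) (28.6077, 89)]
7. shoelace: 505.5927

Area of P1's cell: 505.5927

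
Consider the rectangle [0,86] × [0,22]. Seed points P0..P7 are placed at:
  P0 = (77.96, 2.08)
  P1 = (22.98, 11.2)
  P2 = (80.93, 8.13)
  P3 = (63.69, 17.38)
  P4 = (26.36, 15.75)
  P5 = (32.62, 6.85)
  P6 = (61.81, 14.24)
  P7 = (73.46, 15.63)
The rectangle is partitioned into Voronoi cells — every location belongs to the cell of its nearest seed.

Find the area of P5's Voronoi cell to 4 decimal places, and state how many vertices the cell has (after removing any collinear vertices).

1. box [0,86]×[0,22]: [(0, 0) (86, 0) (86, 22) (0, 22)]
2. ⊥bis P5·P0 via (55.29,4.465): [(0, 0) (54.8203, 0) (57.1348, 22) (0, 22)]  |A|=1231.5053
3. ⊥bis P5·P1 via (27.8,9.025): [(23.7275, 0) (54.8203, 0) (57.1348, 22) (33.6549, 22)]  |A|=600.2988
4. ⊥bis P5·P2 via (56.775,7.49): [(23.7275, 0) (54.8203, 0) (56.5403, 16.3491) (56.3905, 22) (33.6549, 22)]  |A|=598.196
5. ⊥bis P5·P3 via (48.155,12.115): [(23.7275, 0) (52.2609, 0) (44.8049, 22) (33.6549, 22)]  |A|=436.5169
6. ⊥bis P5·P4 via (29.49,11.3): [(28.5181, 10.6164) (23.7275, 0) (52.2609, 0) (44.8049, 22) (44.7025, 22)]  |A|=373.6364
7. ⊥bis P5·P6 via (47.215,10.545): [(44.3735, 21.7686) (28.5181, 10.6164) (23.7275, 0) (49.8847, 0)]  |A|=342.1535
8. ⊥bis P5·P7 via (53.04,11.24): [(44.3735, 21.7686) (28.5181, 10.6164) (23.7275, 0) (49.8847, 0)]  |A|=342.1535
9. canonical 4-gon: [(44.3735, 21.7686) (28.5181, 10.6164) (23.7275, 0) (49.8847, 0)]
10. shoelace: 342.1535

Area of P5's cell: 342.1535 (4 vertices)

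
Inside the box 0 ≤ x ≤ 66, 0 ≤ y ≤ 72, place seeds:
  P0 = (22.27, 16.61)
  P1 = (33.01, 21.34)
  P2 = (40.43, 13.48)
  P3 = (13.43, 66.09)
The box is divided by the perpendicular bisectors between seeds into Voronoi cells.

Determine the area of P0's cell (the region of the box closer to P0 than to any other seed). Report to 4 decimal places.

Area of P0's cell: 1040.7236

1. box [0,66]×[0,72]: [(0, 0) (66, 0) (66, 72) (0, 72)]
2. ⊥bis P0·P1 via (27.64,18.975): [(0, 0) (35.9968, 0) (4.2873, 72) (0, 72)]  |A|=1450.2258
3. ⊥bis P0·P2 via (31.35,15.045): [(0, 0) (28.7569, 0) (30.7933, 11.8151) (4.2873, 72) (0, 72)]  |A|=1407.4559
4. ⊥bis P0·P3 via (17.85,41.35): [(0, 38.161) (0, 0) (28.7569, 0) (30.7933, 11.8151) (17.7905, 41.3394)]  |A|=1040.7236
5. canonical 5-gon: [(0, 38.161) (0, 0) (28.7569, 0) (30.7933, 11.8151) (17.7905, 41.3394)]
6. shoelace: 1040.7236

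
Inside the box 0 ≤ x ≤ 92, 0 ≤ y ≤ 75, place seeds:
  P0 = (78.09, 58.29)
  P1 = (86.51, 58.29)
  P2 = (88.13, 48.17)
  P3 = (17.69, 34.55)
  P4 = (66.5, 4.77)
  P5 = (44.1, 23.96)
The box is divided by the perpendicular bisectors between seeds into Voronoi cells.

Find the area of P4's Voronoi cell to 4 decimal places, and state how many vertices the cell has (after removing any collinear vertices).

Area of P4's cell: 967.0152 (4 vertices)

1. box [0,92]×[0,75]: [(0, 0) (92, 0) (92, 75) (0, 75)]
2. ⊥bis P4·P0 via (72.295,31.53): [(0, 47.1858) (0, 0) (92, 0) (92, 27.2628)]  |A|=3424.6358
3. ⊥bis P4·P1 via (76.505,31.53): [(82.3, 29.3634) (0, 47.1858) (0, 0) (92, 0) (92, 25.7367)]  |A|=3417.2345
4. ⊥bis P4·P2 via (77.315,26.47): [(63.2183, 33.4956) (0, 47.1858) (0, 0) (92, 0) (92, 19.1512)]  |A|=3307.9031
5. ⊥bis P4·P3 via (42.095,19.66): [(63.2183, 33.4956) (52.0164, 35.9214) (30.1, 0) (92, 0) (92, 19.1512)]  |A|=1540.0666
6. ⊥bis P4·P5 via (55.3,14.365): [(69.1545, 30.5371) (42.9936, 0) (92, 0) (92, 19.1512)]  |A|=967.0152
7. canonical 4-gon: [(69.1545, 30.5371) (42.9936, 0) (92, 0) (92, 19.1512)]
8. shoelace: 967.0152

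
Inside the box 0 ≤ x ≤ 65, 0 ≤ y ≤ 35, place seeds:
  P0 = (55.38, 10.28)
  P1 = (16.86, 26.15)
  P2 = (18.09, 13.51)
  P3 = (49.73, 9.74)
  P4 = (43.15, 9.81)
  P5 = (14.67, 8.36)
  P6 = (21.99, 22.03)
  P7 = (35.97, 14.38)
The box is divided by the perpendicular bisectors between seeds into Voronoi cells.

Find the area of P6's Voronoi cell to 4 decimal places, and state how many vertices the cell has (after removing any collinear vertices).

Area of P6's cell: 218.4397 (4 vertices)

1. box [0,65]×[0,35]: [(0, 0) (65, 0) (65, 35) (0, 35)]
2. ⊥bis P6·P0 via (38.685,16.155): [(0, 0) (33, 0) (45.3166, 35) (0, 35)]  |A|=1370.5408
3. ⊥bis P6·P1 via (19.425,24.09): [(0.0779, 0) (33, 0) (45.3166, 35) (28.187, 35)]  |A|=875.9052
4. ⊥bis P6·P2 via (20.04,17.77): [(15.879, 19.6747) (36.5878, 10.1953) (45.3166, 35) (28.187, 35)]  |A|=429.4673
5. ⊥bis P6·P3 via (35.86,15.885): [(15.879, 19.6747) (33.887, 11.4316) (44.3288, 35) (28.187, 35)]  |A|=378.9344
6. ⊥bis P6·P4 via (32.57,15.92): [(15.879, 19.6747) (30.7952, 12.8468) (43.5888, 35) (28.187, 35)]  |A|=326.9158
7. ⊥bis P6·P5 via (18.33,15.195): [(15.879, 19.6747) (30.7952, 12.8468) (43.5888, 35) (28.187, 35)]  |A|=326.9158
8. ⊥bis P6·P7 via (28.98,18.205): [(15.879, 19.6747) (26.9989, 14.5846) (38.1704, 35) (28.187, 35)]  |A|=218.4397
9. canonical 4-gon: [(15.879, 19.6747) (26.9989, 14.5846) (38.1704, 35) (28.187, 35)]
10. shoelace: 218.4397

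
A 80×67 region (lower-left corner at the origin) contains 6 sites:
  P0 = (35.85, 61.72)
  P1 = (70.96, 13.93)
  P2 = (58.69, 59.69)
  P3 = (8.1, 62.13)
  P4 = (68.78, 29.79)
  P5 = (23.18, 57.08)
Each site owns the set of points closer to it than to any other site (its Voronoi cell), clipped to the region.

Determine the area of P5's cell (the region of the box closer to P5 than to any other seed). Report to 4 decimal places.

Area of P5's cell: 1575.0459

1. box [0,80]×[0,67]: [(0, 0) (80, 0) (80, 67) (0, 67)]
2. ⊥bis P5·P0 via (29.515,59.4): [(0, 0) (51.2684, 0) (26.7317, 67) (0, 67)]  |A|=2613.0056
3. ⊥bis P5·P1 via (47.07,35.505): [(0, 0) (15.0055, 0) (40.806, 28.5688) (26.7317, 67) (0, 67)]  |A|=2095.0109
4. ⊥bis P5·P2 via (40.935,58.385): [(0, 0) (15.0055, 0) (40.806, 28.5688) (26.7317, 67) (0, 67)]  |A|=2095.0109
5. ⊥bis P5·P3 via (15.64,59.605): [(0, 12.9018) (0, 0) (15.0055, 0) (40.806, 28.5688) (26.7317, 67) (18.1164, 67)]  |A|=1604.9774
6. ⊥bis P5·P4 via (45.98,43.435): [(0, 12.9018) (0, 0) (15.0055, 0) (29.7694, 16.3481) (39.3927, 32.428) (26.7317, 67) (18.1164, 67)]  |A|=1575.0459
7. canonical 7-gon: [(0, 12.9018) (0, 0) (15.0055, 0) (29.7694, 16.3481) (39.3927, 32.428) (26.7317, 67) (18.1164, 67)]
8. shoelace: 1575.0459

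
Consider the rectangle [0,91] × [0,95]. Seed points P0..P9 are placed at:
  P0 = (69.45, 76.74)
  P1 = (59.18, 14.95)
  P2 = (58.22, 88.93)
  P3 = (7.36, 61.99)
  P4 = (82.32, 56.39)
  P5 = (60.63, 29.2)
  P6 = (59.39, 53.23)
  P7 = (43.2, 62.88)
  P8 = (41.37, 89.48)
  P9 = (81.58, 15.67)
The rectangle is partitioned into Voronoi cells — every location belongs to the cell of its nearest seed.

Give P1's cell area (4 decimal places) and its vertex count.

Area of P1's cell: 1445.3573 (5 vertices)

1. box [0,91]×[0,95]: [(0, 0) (91, 0) (91, 95) (0, 95)]
2. ⊥bis P1·P0 via (64.315,45.845): [(0, 56.5347) (0, 0) (91, 0) (91, 41.4097)]  |A|=4456.4707
3. ⊥bis P1·P2 via (58.7,51.94): [(29.8932, 51.5662) (0, 51.1783) (0, 0) (91, 0) (91, 41.4097)]  |A|=4376.4109
4. ⊥bis P1·P3 via (33.27,38.47): [(43.157, 49.3616) (0, 1.8192) (0, 0) (91, 0) (91, 41.4097)]  |A|=3275.7948
5. ⊥bis P1·P4 via (70.75,35.67): [(47.533, 48.6343) (43.157, 49.3616) (0, 1.8192) (0, 0) (91, 0) (91, 24.3624)]  |A|=2905.2978
6. ⊥bis P1·P5 via (59.905,22.075): [(21.898, 25.9424) (0, 1.8192) (0, 0) (91, 0) (91, 18.9109)]  |A|=1853.6898
7. ⊥bis P1·P6 via (59.285,34.09): [(21.898, 25.9424) (0, 1.8192) (0, 0) (91, 0) (91, 18.9109)]  |A|=1853.6898
8. ⊥bis P1·P7 via (51.19,38.915): [(21.898, 25.9424) (0, 1.8192) (0, 0) (91, 0) (91, 18.9109)]  |A|=1853.6898
9. ⊥bis P1·P8 via (50.275,52.215): [(21.898, 25.9424) (0, 1.8192) (0, 0) (91, 0) (91, 18.9109)]  |A|=1853.6898
10. ⊥bis P1·P9 via (70.38,15.31): [(70.1962, 21.0278) (21.898, 25.9424) (0, 1.8192) (0, 0) (70.8721, 0)]  |A|=1445.3573
11. canonical 5-gon: [(70.1962, 21.0278) (21.898, 25.9424) (0, 1.8192) (0, 0) (70.8721, 0)]
12. shoelace: 1445.3573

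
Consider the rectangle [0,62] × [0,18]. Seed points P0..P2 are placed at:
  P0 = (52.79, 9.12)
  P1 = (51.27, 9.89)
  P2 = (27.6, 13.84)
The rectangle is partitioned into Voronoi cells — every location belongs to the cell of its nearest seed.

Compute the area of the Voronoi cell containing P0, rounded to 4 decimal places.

1. box [0,62]×[0,18]: [(0, 0) (62, 0) (62, 18) (0, 18)]
2. ⊥bis P0·P1 via (52.03,9.505): [(47.215, 0) (62, 0) (62, 18) (56.3334, 18)]  |A|=184.0648
3. ⊥bis P0·P2 via (40.195,11.48): [(47.215, 0) (62, 0) (62, 18) (56.3334, 18)]  |A|=184.0648
4. canonical 4-gon: [(47.215, 0) (62, 0) (62, 18) (56.3334, 18)]
5. shoelace: 184.0648

Area of P0's cell: 184.0648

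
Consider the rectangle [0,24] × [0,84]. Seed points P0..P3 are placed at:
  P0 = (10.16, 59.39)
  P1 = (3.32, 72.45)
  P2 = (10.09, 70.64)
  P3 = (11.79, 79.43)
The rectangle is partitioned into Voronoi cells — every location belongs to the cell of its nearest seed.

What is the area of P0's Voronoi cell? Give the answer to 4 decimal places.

Area of P0's cell: 1554.2984

1. box [0,24]×[0,84]: [(0, 0) (24, 0) (24, 84) (0, 84)]
2. ⊥bis P0·P1 via (6.74,65.92): [(0, 62.39) (0, 0) (24, 0) (24, 74.9597)]  |A|=1648.1965
3. ⊥bis P0·P2 via (10.125,65.015): [(4.9506, 64.9828) (0, 62.39) (0, 0) (24, 0) (24, 65.1013)]  |A|=1554.2984
4. ⊥bis P0·P3 via (10.975,69.41): [(4.9506, 64.9828) (0, 62.39) (0, 0) (24, 0) (24, 65.1013)]  |A|=1554.2984
5. canonical 5-gon: [(4.9506, 64.9828) (0, 62.39) (0, 0) (24, 0) (24, 65.1013)]
6. shoelace: 1554.2984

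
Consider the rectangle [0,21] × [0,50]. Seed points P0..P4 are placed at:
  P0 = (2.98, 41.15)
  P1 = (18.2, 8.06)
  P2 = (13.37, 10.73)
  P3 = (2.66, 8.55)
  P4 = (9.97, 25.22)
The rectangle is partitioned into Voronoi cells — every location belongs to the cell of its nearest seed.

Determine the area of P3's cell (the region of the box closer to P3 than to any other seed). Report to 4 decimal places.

1. box [0,21]×[0,50]: [(0, 0) (21, 0) (21, 50) (0, 50)]
2. ⊥bis P3·P0 via (2.82,24.85): [(0, 24.8777) (0, 0) (21, 0) (21, 24.6715)]  |A|=520.2669
3. ⊥bis P3·P1 via (10.43,8.305): [(10.9492, 24.7702) (0, 24.8777) (0, 0) (10.1681, 0)]  |A|=262.1284
4. ⊥bis P3·P2 via (8.015,9.64): [(4.9232, 24.8294) (0, 24.8777) (0, 0) (9.9772, 0)]  |A|=185.1031
5. ⊥bis P3·P4 via (6.315,16.885): [(6.5624, 16.7765) (0, 19.6542) (0, 0) (9.9772, 0)]  |A|=148.1805
6. canonical 4-gon: [(6.5624, 16.7765) (0, 19.6542) (0, 0) (9.9772, 0)]
7. shoelace: 148.1805

Area of P3's cell: 148.1805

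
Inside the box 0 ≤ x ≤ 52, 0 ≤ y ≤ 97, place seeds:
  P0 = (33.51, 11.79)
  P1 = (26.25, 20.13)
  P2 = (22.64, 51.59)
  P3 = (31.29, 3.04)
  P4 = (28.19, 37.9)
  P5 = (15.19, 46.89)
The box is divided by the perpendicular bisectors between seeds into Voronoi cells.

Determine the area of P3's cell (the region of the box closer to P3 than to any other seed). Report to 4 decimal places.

1. box [0,52]×[0,97]: [(0, 0) (52, 0) (52, 97) (0, 97)]
2. ⊥bis P3·P0 via (32.4,7.415): [(0, 15.6353) (0, 0) (52, 0) (52, 2.4422)]  |A|=470.0161
3. ⊥bis P3·P1 via (28.77,11.585): [(22.8479, 9.8385) (0, 3.1005) (0, 0) (52, 0) (52, 2.4422)]  |A|=326.8184
4. ⊥bis P3·P2 via (26.965,27.315): [(22.8479, 9.8385) (0, 3.1005) (0, 0) (52, 0) (52, 2.4422)]  |A|=326.8184
5. ⊥bis P3·P4 via (29.74,20.47): [(22.8479, 9.8385) (0, 3.1005) (0, 0) (52, 0) (52, 2.4422)]  |A|=326.8184
6. ⊥bis P3·P5 via (23.24,24.965): [(22.8479, 9.8385) (0, 3.1005) (0, 0) (52, 0) (52, 2.4422)]  |A|=326.8184
7. canonical 5-gon: [(22.8479, 9.8385) (0, 3.1005) (0, 0) (52, 0) (52, 2.4422)]
8. shoelace: 326.8184

Area of P3's cell: 326.8184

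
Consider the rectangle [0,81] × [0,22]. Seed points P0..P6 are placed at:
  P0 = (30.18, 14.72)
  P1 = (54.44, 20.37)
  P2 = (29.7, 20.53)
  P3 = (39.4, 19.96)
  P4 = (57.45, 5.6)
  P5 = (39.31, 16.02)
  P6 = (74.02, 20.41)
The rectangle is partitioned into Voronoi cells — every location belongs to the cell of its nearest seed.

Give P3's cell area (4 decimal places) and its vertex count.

Area of P3's cell: 50.0675 (4 vertices)

1. box [0,81]×[0,22]: [(0, 0) (81, 0) (81, 22) (0, 22)]
2. ⊥bis P3·P0 via (34.79,17.34): [(44.6448, 0) (81, 0) (81, 22) (32.1416, 22)]  |A|=937.3494
3. ⊥bis P3·P1 via (46.92,20.165): [(44.6448, 0) (47.4697, 0) (46.87, 22) (32.1416, 22)]  |A|=193.0859
4. ⊥bis P3·P2 via (34.55,20.245): [(34.4178, 17.9949) (44.6448, 0) (47.4697, 0) (46.87, 22) (34.6531, 22)]  |A|=188.0565
5. ⊥bis P3·P4 via (48.425,12.78): [(34.4178, 17.9949) (41.9833, 4.683) (47.1645, 11.1956) (46.87, 22) (34.6531, 22)]  |A|=151.4449
6. ⊥bis P3·P5 via (39.355,17.99): [(34.4241, 18.1026) (46.984, 17.8157) (46.87, 22) (34.6531, 22)]  |A|=50.0675
7. ⊥bis P3·P6 via (56.71,20.185): [(34.4241, 18.1026) (46.984, 17.8157) (46.87, 22) (34.6531, 22)]  |A|=50.0675
8. canonical 4-gon: [(34.4241, 18.1026) (46.984, 17.8157) (46.87, 22) (34.6531, 22)]
9. shoelace: 50.0675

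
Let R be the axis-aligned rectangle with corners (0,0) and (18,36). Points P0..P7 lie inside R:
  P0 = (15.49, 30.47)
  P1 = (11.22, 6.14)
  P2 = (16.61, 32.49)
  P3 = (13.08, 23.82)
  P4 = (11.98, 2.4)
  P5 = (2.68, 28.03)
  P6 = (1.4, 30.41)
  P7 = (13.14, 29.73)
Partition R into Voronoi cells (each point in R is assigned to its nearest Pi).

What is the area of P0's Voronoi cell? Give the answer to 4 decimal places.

1. box [0,18]×[0,36]: [(0, 0) (18, 0) (18, 36) (0, 36)]
2. ⊥bis P0·P1 via (13.355,18.305): [(0, 20.6488) (18, 17.4898) (18, 36) (0, 36)]  |A|=304.7523
3. ⊥bis P0·P2 via (16.05,31.48): [(0, 20.6488) (18, 17.4898) (18, 30.3988) (7.8979, 36) (0, 36)]  |A|=276.4603
4. ⊥bis P0·P3 via (14.285,27.145): [(0, 32.322) (18, 25.7987) (18, 30.3988) (7.8979, 36) (0, 36)]  |A|=96.6223
5. ⊥bis P0·P4 via (13.735,16.435): [(0, 32.322) (18, 25.7987) (18, 30.3988) (7.8979, 36) (0, 36)]  |A|=96.6223
6. ⊥bis P0·P5 via (9.085,29.25): [(9.1301, 29.0132) (18, 25.7987) (18, 30.3988) (7.8979, 36) (7.7993, 36)]  |A|=52.5857
7. ⊥bis P0·P6 via (8.445,30.44): [(8.4355, 32.6596) (9.1301, 29.0132) (18, 25.7987) (18, 30.3988) (8.4226, 35.7091)]  |A|=51.623
8. ⊥bis P0·P7 via (14.315,30.1): [(15.3692, 26.7521) (18, 25.7987) (18, 30.3988) (13.4215, 32.9374)]  |A|=17.7384
9. canonical 4-gon: [(15.3692, 26.7521) (18, 25.7987) (18, 30.3988) (13.4215, 32.9374)]
10. shoelace: 17.7384

Area of P0's cell: 17.7384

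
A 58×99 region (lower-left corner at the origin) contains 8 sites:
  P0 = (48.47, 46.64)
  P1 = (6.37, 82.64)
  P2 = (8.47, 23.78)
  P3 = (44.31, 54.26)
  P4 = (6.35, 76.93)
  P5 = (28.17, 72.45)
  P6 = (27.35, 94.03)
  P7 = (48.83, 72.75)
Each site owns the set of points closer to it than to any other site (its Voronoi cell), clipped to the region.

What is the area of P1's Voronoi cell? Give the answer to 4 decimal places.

1. box [0,58]×[0,99]: [(0, 0) (58, 0) (58, 99) (0, 99)]
2. ⊥bis P1·P0 via (27.42,64.64): [(0, 32.5738) (56.8015, 99) (0, 99)]  |A|=1886.552
3. ⊥bis P1·P2 via (7.42,53.21): [(0, 52.9453) (17.9679, 53.5863) (56.8015, 99) (0, 99)]  |A|=1703.5358
4. ⊥bis P1·P3 via (25.34,68.45): [(0, 52.9453) (14.1189, 53.449) (48.1921, 99) (0, 99)]  |A|=1422.7205
5. ⊥bis P1·P4 via (6.36,79.785): [(0, 79.8073) (33.7471, 79.6891) (48.1921, 99) (0, 99)]  |A|=789.1664
6. ⊥bis P1·P5 via (17.27,77.545): [(0, 79.8073) (18.2975, 79.7432) (27.2987, 99) (0, 99)]  |A|=438.4328
7. ⊥bis P1·P6 via (16.86,88.335): [(0, 79.8073) (18.2975, 79.7432) (19.7905, 82.9372) (11.07, 99) (0, 99)]  |A|=308.093
8. ⊥bis P1·P7 via (27.6,77.695): [(0, 79.8073) (18.2975, 79.7432) (19.7905, 82.9372) (11.07, 99) (0, 99)]  |A|=308.093
9. canonical 5-gon: [(0, 79.8073) (18.2975, 79.7432) (19.7905, 82.9372) (11.07, 99) (0, 99)]
10. shoelace: 308.093

Area of P1's cell: 308.0930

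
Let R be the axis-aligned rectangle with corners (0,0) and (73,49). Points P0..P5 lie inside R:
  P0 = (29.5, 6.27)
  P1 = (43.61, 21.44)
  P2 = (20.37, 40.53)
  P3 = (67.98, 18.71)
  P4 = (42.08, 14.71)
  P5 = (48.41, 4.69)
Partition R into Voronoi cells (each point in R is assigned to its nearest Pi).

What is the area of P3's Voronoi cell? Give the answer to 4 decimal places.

Area of P3's cell: 716.2714

1. box [0,73]×[0,49]: [(0, 0) (73, 0) (73, 49) (0, 49)]
2. ⊥bis P3·P0 via (48.74,12.49): [(52.7778, 0) (73, 0) (73, 49) (36.9369, 49)]  |A|=1378.9899
3. ⊥bis P3·P1 via (55.795,20.075): [(53.5461, 0) (73, 0) (73, 49) (59.0353, 49)]  |A|=818.7556
4. ⊥bis P3·P2 via (44.175,29.62): [(53.5461, 0) (73, 0) (73, 49) (59.0353, 49)]  |A|=818.7556
5. ⊥bis P3·P4 via (55.03,16.71): [(55.2549, 15.2537) (57.6107, 0) (73, 0) (73, 49) (59.0353, 49)]  |A|=787.7558
6. ⊥bis P3·P5 via (58.195,11.7): [(55.3082, 15.7296) (66.5769, 0) (73, 0) (73, 49) (59.0353, 49)]  |A|=716.2714
7. canonical 5-gon: [(55.3082, 15.7296) (66.5769, 0) (73, 0) (73, 49) (59.0353, 49)]
8. shoelace: 716.2714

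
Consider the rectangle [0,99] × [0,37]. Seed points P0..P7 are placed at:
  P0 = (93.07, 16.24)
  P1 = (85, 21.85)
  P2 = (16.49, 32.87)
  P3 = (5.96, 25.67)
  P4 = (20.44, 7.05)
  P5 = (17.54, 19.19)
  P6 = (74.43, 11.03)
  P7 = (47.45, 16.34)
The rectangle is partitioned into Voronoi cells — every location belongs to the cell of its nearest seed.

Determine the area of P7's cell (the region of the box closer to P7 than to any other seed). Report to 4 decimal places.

1. box [0,99]×[0,37]: [(0, 0) (99, 0) (99, 37) (0, 37)]
2. ⊥bis P7·P0 via (70.26,16.29): [(0, 0) (70.2243, 0) (70.3054, 37) (0, 37)]  |A|=2599.7992
3. ⊥bis P7·P1 via (66.225,19.095): [(0, 0) (69.027, 0) (63.5977, 37) (0, 37)]  |A|=2453.5554
4. ⊥bis P7·P2 via (31.97,24.605): [(18.833, 0) (69.027, 0) (63.5977, 37) (38.5879, 37)]  |A|=1391.2688
5. ⊥bis P7·P3 via (26.705,21.005): [(24.2725, 10.188) (21.9815, 0) (69.027, 0) (63.5977, 37) (38.5879, 37)]  |A|=1375.2303
6. ⊥bis P7·P4 via (33.945,11.695): [(30.4706, 21.7966) (37.9675, 0) (69.027, 0) (63.5977, 37) (38.5879, 37)]  |A|=1182.7356
7. ⊥bis P7·P5 via (32.495,17.765): [(33.4024, 27.2878) (32.3566, 16.313) (37.9675, 0) (69.027, 0) (63.5977, 37) (38.5879, 37)]  |A|=1169.5188
8. ⊥bis P7·P6 via (60.94,13.685): [(33.4024, 27.2878) (32.3566, 16.313) (37.9675, 0) (58.2466, 0) (64.4224, 31.3792) (63.5977, 37) (38.5879, 37)]  |A|=1000.3796
9. canonical 7-gon: [(33.4024, 27.2878) (32.3566, 16.313) (37.9675, 0) (58.2466, 0) (64.4224, 31.3792) (63.5977, 37) (38.5879, 37)]
10. shoelace: 1000.3796

Area of P7's cell: 1000.3796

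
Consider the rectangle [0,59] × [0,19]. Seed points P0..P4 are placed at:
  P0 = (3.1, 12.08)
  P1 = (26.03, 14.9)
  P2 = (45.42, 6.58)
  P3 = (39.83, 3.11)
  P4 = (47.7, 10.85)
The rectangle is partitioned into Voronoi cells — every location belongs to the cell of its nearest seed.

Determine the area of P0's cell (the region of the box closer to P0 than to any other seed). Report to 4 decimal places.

Area of P0's cell: 286.0583

1. box [0,59]×[0,19]: [(0, 0) (59, 0) (59, 19) (0, 19)]
2. ⊥bis P0·P1 via (14.565,13.49): [(0, 0) (16.224, 0) (13.8874, 19) (0, 19)]  |A|=286.0583
3. ⊥bis P0·P2 via (24.26,9.33): [(0, 0) (16.224, 0) (13.8874, 19) (0, 19)]  |A|=286.0583
4. ⊥bis P0·P3 via (21.465,7.595): [(0, 0) (16.224, 0) (13.8874, 19) (0, 19)]  |A|=286.0583
5. ⊥bis P0·P4 via (25.4,11.465): [(0, 0) (16.224, 0) (13.8874, 19) (0, 19)]  |A|=286.0583
6. canonical 4-gon: [(0, 0) (16.224, 0) (13.8874, 19) (0, 19)]
7. shoelace: 286.0583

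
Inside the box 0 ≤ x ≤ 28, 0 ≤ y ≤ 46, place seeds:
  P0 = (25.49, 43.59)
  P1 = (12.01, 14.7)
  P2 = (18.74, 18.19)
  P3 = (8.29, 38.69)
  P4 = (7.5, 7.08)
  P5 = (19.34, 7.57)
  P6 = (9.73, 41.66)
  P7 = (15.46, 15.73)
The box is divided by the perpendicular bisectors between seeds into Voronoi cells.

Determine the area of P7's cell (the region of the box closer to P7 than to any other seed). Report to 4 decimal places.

1. box [0,28]×[0,46]: [(0, 0) (28, 0) (28, 46) (0, 46)]
2. ⊥bis P7·P0 via (20.475,29.66): [(0, 37.0313) (0, 0) (28, 0) (28, 26.9509)]  |A|=895.7506
3. ⊥bis P7·P1 via (13.735,15.215): [(8.0914, 34.1183) (18.2774, 0) (28, 0) (28, 26.9509)]  |A|=434.1354
4. ⊥bis P7·P2 via (17.1,16.96): [(10.6442, 25.5678) (18.2774, 0) (28, 0) (28, 2.4267)]  |A|=145.3504
5. ⊥bis P7·P3 via (11.875,27.21): [(10.6442, 25.5678) (18.2774, 0) (28, 0) (28, 2.4267)]  |A|=145.3504
6. ⊥bis P7·P4 via (11.48,11.405): [(10.6442, 25.5678) (16.1576, 7.1005) (23.8736, 0) (28, 0) (28, 2.4267)]  |A|=125.4824
7. ⊥bis P7·P5 via (17.4,11.65): [(20.1145, 12.9407) (10.6442, 25.5678) (15.1226, 10.5671)]  |A|=42.7554
8. ⊥bis P7·P6 via (12.595,28.695): [(20.1145, 12.9407) (10.6442, 25.5678) (15.1226, 10.5671)]  |A|=42.7554
9. canonical 3-gon: [(20.1145, 12.9407) (10.6442, 25.5678) (15.1226, 10.5671)]
10. shoelace: 42.7554

Area of P7's cell: 42.7554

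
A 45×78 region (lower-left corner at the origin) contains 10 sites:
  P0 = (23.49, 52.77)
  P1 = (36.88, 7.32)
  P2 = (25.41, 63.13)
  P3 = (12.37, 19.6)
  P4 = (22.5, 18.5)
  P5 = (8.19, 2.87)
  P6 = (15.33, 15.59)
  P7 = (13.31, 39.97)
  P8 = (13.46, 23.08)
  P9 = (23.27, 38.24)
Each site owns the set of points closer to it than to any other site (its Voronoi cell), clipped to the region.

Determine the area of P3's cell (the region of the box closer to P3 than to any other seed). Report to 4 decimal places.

1. box [0,45]×[0,78]: [(0, 0) (45, 0) (45, 78) (0, 78)]
2. ⊥bis P3·P0 via (17.93,36.185): [(0, 42.1959) (0, 0) (45, 0) (45, 27.11)]  |A|=1559.3823
3. ⊥bis P3·P1 via (24.625,13.46): [(33.4105, 30.9953) (0, 42.1959) (0, 0) (17.8813, 0)]  |A|=982.0109
4. ⊥bis P3·P2 via (18.89,41.365): [(33.4105, 30.9953) (0, 42.1959) (0, 0) (17.8813, 0)]  |A|=982.0109
5. ⊥bis P3·P4 via (17.435,19.05): [(19.2477, 35.7433) (0, 42.1959) (0, 0) (15.3664, 0)]  |A|=680.7093
6. ⊥bis P3·P5 via (10.28,11.235): [(16.4198, 9.701) (19.2477, 35.7433) (0, 42.1959) (0, 13.8035)]  |A|=492.8498
7. ⊥bis P3·P6 via (13.85,17.595): [(6.51, 12.1769) (17.5756, 20.3451) (19.2477, 35.7433) (0, 42.1959) (0, 13.8035)]  |A|=438.6782
8. ⊥bis P3·P7 via (12.84,29.785): [(6.51, 12.1769) (17.5756, 20.3451) (18.572, 29.5205) (0, 30.3775) (0, 13.8035)]  |A|=266.8659
9. ⊥bis P3·P8 via (12.915,21.34): [(6.51, 12.1769) (17.1335, 20.0187) (0, 25.3852) (0, 13.8035)]  |A|=133.3823
10. ⊥bis P3·P9 via (17.82,28.92): [(6.51, 12.1769) (17.1335, 20.0187) (0, 25.3852) (0, 13.8035)]  |A|=133.3823
11. canonical 4-gon: [(6.51, 12.1769) (17.1335, 20.0187) (0, 25.3852) (0, 13.8035)]
12. shoelace: 133.3823

Area of P3's cell: 133.3823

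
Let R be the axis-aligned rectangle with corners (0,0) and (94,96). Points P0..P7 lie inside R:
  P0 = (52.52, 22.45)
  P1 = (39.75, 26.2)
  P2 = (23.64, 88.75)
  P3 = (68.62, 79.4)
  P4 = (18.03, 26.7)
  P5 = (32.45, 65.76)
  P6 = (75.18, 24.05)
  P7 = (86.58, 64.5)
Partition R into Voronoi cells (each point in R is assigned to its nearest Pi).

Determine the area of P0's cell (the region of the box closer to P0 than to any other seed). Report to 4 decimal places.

Area of P0's cell: 874.2888

1. box [0,94]×[0,96]: [(0, 0) (94, 0) (94, 96) (0, 96)]
2. ⊥bis P0·P1 via (46.135,24.325): [(38.9918, 0) (94, 0) (94, 96) (67.1829, 96)]  |A|=3927.6164
3. ⊥bis P0·P2 via (38.08,55.6): [(57.8477, 64.2107) (38.9918, 0) (94, 0) (94, 79.9585)]  |A|=3211.3998
4. ⊥bis P0·P3 via (60.57,50.925): [(54.454, 52.654) (38.9918, 0) (94, 0) (94, 41.4742)]  |A|=2268.2706
5. ⊥bis P0·P4 via (35.275,24.575): [(54.454, 52.654) (38.9918, 0) (94, 0) (94, 41.4742)]  |A|=2268.2706
6. ⊥bis P0·P5 via (42.485,44.105): [(58.4783, 51.5163) (53.4334, 49.1785) (38.9918, 0) (94, 0) (94, 41.4742)]  |A|=2260.6969
7. ⊥bis P0·P6 via (63.85,23.25): [(61.9229, 50.5425) (58.4783, 51.5163) (53.4334, 49.1785) (38.9918, 0) (65.4917, 0)]  |A|=875.069
8. ⊥bis P0·P7 via (69.55,43.475): [(61.9895, 49.5989) (60.2356, 51.0195) (58.4783, 51.5163) (53.4334, 49.1785) (38.9918, 0) (65.4917, 0)]  |A|=874.2888
9. canonical 6-gon: [(61.9895, 49.5989) (60.2356, 51.0195) (58.4783, 51.5163) (53.4334, 49.1785) (38.9918, 0) (65.4917, 0)]
10. shoelace: 874.2888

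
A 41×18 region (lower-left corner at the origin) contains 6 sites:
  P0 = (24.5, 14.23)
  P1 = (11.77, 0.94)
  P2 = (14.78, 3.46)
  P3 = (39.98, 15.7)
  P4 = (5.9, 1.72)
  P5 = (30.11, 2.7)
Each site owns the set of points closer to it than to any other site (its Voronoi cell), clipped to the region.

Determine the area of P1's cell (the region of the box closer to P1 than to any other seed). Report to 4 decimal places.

Area of P1's cell: 21.4998

1. box [0,41]×[0,18]: [(0, 0) (41, 0) (41, 18) (0, 18)]
2. ⊥bis P1·P0 via (18.135,7.585): [(0, 0) (26.0537, 0) (7.2618, 18) (0, 18)]  |A|=299.8396
3. ⊥bis P1·P2 via (13.275,2.2): [(0, 0) (15.1169, 0) (0.0471, 18) (0, 18)]  |A|=136.4756
4. ⊥bis P1·P3 via (25.875,8.32): [(0, 0) (15.1169, 0) (0.0471, 18) (0, 18)]  |A|=136.4756
5. ⊥bis P1·P4 via (8.835,1.33): [(8.6583, 0) (15.1169, 0) (9.5429, 6.6577)]  |A|=21.4998
6. ⊥bis P1·P5 via (20.94,1.82): [(8.6583, 0) (15.1169, 0) (9.5429, 6.6577)]  |A|=21.4998
7. canonical 3-gon: [(8.6583, 0) (15.1169, 0) (9.5429, 6.6577)]
8. shoelace: 21.4998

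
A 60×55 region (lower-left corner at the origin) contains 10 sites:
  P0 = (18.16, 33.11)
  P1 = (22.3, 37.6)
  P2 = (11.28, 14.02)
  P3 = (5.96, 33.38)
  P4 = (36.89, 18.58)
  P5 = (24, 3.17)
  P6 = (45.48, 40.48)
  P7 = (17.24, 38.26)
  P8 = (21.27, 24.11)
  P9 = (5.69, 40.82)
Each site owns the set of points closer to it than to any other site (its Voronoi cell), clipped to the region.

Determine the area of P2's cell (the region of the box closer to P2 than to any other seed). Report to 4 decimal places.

1. box [0,60]×[0,55]: [(0, 0) (60, 0) (60, 55) (0, 55)]
2. ⊥bis P2·P0 via (14.72,23.565): [(0, 28.8701) (0, 0) (60, 0) (60, 7.2462)]  |A|=1083.487
3. ⊥bis P2·P1 via (16.79,25.81): [(44.7573, 12.7396) (0, 28.8701) (0, 0) (60, 0) (60, 5.616)]  |A|=1071.063
4. ⊥bis P2·P3 via (8.62,23.7): [(44.7573, 12.7396) (11.8685, 24.5927) (0, 21.3313) (0, 0) (60, 0) (60, 5.616)]  |A|=1026.326
5. ⊥bis P2·P4 via (24.085,16.3): [(23.3449, 20.4566) (11.8685, 24.5927) (0, 21.3313) (0, 0) (26.9873, 0)]  |A|=568.2815
6. ⊥bis P2·P5 via (17.64,8.595): [(24.107, 16.1766) (23.3449, 20.4566) (11.8685, 24.5927) (0, 21.3313) (0, 0) (10.3086, 0)]  |A|=433.3792
7. ⊥bis P2·P6 via (28.38,27.25): [(24.107, 16.1766) (23.3449, 20.4566) (11.8685, 24.5927) (0, 21.3313) (0, 0) (10.3086, 0)]  |A|=433.3792
8. ⊥bis P2·P7 via (14.26,26.14): [(24.107, 16.1766) (23.3449, 20.4566) (11.8685, 24.5927) (0, 21.3313) (0, 0) (10.3086, 0)]  |A|=433.3792
9. ⊥bis P2·P8 via (16.275,19.065): [(21.8568, 13.5385) (10.9476, 24.3396) (0, 21.3313) (0, 0) (10.3086, 0)]  |A|=378.4301
10. ⊥bis P2·P9 via (8.485,27.42): [(21.8568, 13.5385) (10.9476, 24.3396) (0, 21.3313) (0, 0) (10.3086, 0)]  |A|=378.4301
11. canonical 5-gon: [(21.8568, 13.5385) (10.9476, 24.3396) (0, 21.3313) (0, 0) (10.3086, 0)]
12. shoelace: 378.4301

Area of P2's cell: 378.4301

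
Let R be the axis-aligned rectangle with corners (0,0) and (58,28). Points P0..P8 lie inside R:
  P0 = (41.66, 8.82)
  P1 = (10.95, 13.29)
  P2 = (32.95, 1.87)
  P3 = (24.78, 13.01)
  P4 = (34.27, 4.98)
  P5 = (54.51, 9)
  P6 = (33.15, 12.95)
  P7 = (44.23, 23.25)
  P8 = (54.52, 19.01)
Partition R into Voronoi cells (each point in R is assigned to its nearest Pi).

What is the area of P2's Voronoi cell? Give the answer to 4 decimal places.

Area of P2's cell: 70.8538

1. box [0,58]×[0,28]: [(0, 0) (58, 0) (58, 28) (0, 28)]
2. ⊥bis P2·P0 via (37.305,5.345): [(0, 0) (41.57, 0) (19.2278, 28) (0, 28)]  |A|=851.1688
3. ⊥bis P2·P1 via (21.95,7.58): [(18.0153, 0) (41.57, 0) (27.2991, 17.8848)]  |A|=210.6347
4. ⊥bis P2·P3 via (28.865,7.44): [(18.7204, 0) (41.57, 0) (33.1347, 10.5714)]  |A|=120.7757
5. ⊥bis P2·P4 via (33.61,3.425): [(27.1367, 6.1725) (18.7204, 0) (41.57, 0) (41.5139, 0.0703)]  |A|=70.8538
6. ⊥bis P2·P5 via (43.73,5.435): [(27.1367, 6.1725) (18.7204, 0) (41.57, 0) (41.5139, 0.0703)]  |A|=70.8538
7. ⊥bis P2·P6 via (33.05,7.41): [(27.1367, 6.1725) (18.7204, 0) (41.57, 0) (41.5139, 0.0703)]  |A|=70.8538
8. ⊥bis P2·P7 via (38.59,12.56): [(27.1367, 6.1725) (18.7204, 0) (41.57, 0) (41.5139, 0.0703)]  |A|=70.8538
9. ⊥bis P2·P8 via (43.735,10.44): [(27.1367, 6.1725) (18.7204, 0) (41.57, 0) (41.5139, 0.0703)]  |A|=70.8538
10. canonical 4-gon: [(27.1367, 6.1725) (18.7204, 0) (41.57, 0) (41.5139, 0.0703)]
11. shoelace: 70.8538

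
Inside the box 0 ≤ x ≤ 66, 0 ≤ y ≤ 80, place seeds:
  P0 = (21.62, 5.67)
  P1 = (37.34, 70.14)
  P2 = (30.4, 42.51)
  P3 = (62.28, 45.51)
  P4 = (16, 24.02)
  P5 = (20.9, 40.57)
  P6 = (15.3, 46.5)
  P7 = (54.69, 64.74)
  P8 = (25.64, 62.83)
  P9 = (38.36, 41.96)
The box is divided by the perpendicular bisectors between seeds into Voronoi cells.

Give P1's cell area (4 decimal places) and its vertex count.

1. box [0,66]×[0,80]: [(0, 0) (66, 0) (66, 80) (0, 80)]
2. ⊥bis P1·P0 via (29.48,37.905): [(0, 45.0932) (66, 29.0002) (66, 80) (0, 80)]  |A|=2834.9176
3. ⊥bis P1·P2 via (33.87,56.325): [(0, 64.8323) (66, 48.2547) (66, 80) (0, 80)]  |A|=1548.1275
4. ⊥bis P1·P3 via (49.81,57.825): [(0, 64.8323) (45.4549, 53.4151) (66, 74.2188) (66, 80) (0, 80)]  |A|=1281.4109
5. ⊥bis P1·P4 via (26.67,47.08): [(0, 64.8323) (45.4549, 53.4151) (66, 74.2188) (66, 80) (0, 80)]  |A|=1281.4109
6. ⊥bis P1·P5 via (29.12,55.355): [(0, 71.5448) (22.0231, 59.3007) (45.4549, 53.4151) (66, 74.2188) (66, 80) (0, 80)]  |A|=1207.4963
7. ⊥bis P1·P6 via (26.32,58.32): [(26.4648, 58.185) (45.4549, 53.4151) (66, 74.2188) (66, 80) (3.0661, 80)]  |A|=1047.2627
8. ⊥bis P1·P7 via (46.015,67.44): [(26.4648, 58.185) (41.9258, 54.3016) (49.9242, 80) (3.0661, 80)]  |A|=725.2962
9. ⊥bis P1·P8 via (31.49,66.485): [(38.5764, 55.1429) (41.9258, 54.3016) (49.9242, 80) (23.046, 80)]  |A|=380.4585
10. ⊥bis P1·P9 via (37.85,56.05): [(38.0061, 56.0557) (42.5226, 56.2191) (49.9242, 80) (23.046, 80)]  |A|=374.8882
11. canonical 4-gon: [(38.0061, 56.0557) (42.5226, 56.2191) (49.9242, 80) (23.046, 80)]
12. shoelace: 374.8882

Area of P1's cell: 374.8882 (4 vertices)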